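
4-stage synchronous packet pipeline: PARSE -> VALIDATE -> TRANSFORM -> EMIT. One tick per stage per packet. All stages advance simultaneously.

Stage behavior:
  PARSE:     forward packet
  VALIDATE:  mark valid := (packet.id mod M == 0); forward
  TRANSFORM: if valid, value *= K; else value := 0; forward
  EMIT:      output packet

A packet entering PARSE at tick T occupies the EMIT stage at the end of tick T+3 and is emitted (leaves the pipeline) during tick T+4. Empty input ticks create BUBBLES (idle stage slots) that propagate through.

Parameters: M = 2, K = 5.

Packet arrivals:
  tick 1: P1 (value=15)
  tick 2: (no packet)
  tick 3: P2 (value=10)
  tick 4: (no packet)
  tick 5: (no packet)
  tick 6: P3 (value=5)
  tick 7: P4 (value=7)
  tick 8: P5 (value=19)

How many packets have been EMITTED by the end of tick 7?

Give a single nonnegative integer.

Answer: 2

Derivation:
Tick 1: [PARSE:P1(v=15,ok=F), VALIDATE:-, TRANSFORM:-, EMIT:-] out:-; in:P1
Tick 2: [PARSE:-, VALIDATE:P1(v=15,ok=F), TRANSFORM:-, EMIT:-] out:-; in:-
Tick 3: [PARSE:P2(v=10,ok=F), VALIDATE:-, TRANSFORM:P1(v=0,ok=F), EMIT:-] out:-; in:P2
Tick 4: [PARSE:-, VALIDATE:P2(v=10,ok=T), TRANSFORM:-, EMIT:P1(v=0,ok=F)] out:-; in:-
Tick 5: [PARSE:-, VALIDATE:-, TRANSFORM:P2(v=50,ok=T), EMIT:-] out:P1(v=0); in:-
Tick 6: [PARSE:P3(v=5,ok=F), VALIDATE:-, TRANSFORM:-, EMIT:P2(v=50,ok=T)] out:-; in:P3
Tick 7: [PARSE:P4(v=7,ok=F), VALIDATE:P3(v=5,ok=F), TRANSFORM:-, EMIT:-] out:P2(v=50); in:P4
Emitted by tick 7: ['P1', 'P2']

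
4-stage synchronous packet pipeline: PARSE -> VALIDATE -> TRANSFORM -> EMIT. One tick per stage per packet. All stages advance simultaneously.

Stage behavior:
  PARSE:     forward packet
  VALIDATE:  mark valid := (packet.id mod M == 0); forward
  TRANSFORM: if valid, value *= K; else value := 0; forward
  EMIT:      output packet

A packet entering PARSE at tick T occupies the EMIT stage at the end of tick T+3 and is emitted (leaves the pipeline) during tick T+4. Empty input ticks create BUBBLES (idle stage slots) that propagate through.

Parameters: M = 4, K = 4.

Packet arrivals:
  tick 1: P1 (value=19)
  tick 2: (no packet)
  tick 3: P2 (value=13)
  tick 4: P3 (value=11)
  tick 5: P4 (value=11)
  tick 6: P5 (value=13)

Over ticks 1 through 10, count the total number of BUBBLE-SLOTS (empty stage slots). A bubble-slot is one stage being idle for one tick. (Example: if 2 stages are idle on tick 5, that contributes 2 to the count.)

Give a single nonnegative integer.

Answer: 20

Derivation:
Tick 1: [PARSE:P1(v=19,ok=F), VALIDATE:-, TRANSFORM:-, EMIT:-] out:-; bubbles=3
Tick 2: [PARSE:-, VALIDATE:P1(v=19,ok=F), TRANSFORM:-, EMIT:-] out:-; bubbles=3
Tick 3: [PARSE:P2(v=13,ok=F), VALIDATE:-, TRANSFORM:P1(v=0,ok=F), EMIT:-] out:-; bubbles=2
Tick 4: [PARSE:P3(v=11,ok=F), VALIDATE:P2(v=13,ok=F), TRANSFORM:-, EMIT:P1(v=0,ok=F)] out:-; bubbles=1
Tick 5: [PARSE:P4(v=11,ok=F), VALIDATE:P3(v=11,ok=F), TRANSFORM:P2(v=0,ok=F), EMIT:-] out:P1(v=0); bubbles=1
Tick 6: [PARSE:P5(v=13,ok=F), VALIDATE:P4(v=11,ok=T), TRANSFORM:P3(v=0,ok=F), EMIT:P2(v=0,ok=F)] out:-; bubbles=0
Tick 7: [PARSE:-, VALIDATE:P5(v=13,ok=F), TRANSFORM:P4(v=44,ok=T), EMIT:P3(v=0,ok=F)] out:P2(v=0); bubbles=1
Tick 8: [PARSE:-, VALIDATE:-, TRANSFORM:P5(v=0,ok=F), EMIT:P4(v=44,ok=T)] out:P3(v=0); bubbles=2
Tick 9: [PARSE:-, VALIDATE:-, TRANSFORM:-, EMIT:P5(v=0,ok=F)] out:P4(v=44); bubbles=3
Tick 10: [PARSE:-, VALIDATE:-, TRANSFORM:-, EMIT:-] out:P5(v=0); bubbles=4
Total bubble-slots: 20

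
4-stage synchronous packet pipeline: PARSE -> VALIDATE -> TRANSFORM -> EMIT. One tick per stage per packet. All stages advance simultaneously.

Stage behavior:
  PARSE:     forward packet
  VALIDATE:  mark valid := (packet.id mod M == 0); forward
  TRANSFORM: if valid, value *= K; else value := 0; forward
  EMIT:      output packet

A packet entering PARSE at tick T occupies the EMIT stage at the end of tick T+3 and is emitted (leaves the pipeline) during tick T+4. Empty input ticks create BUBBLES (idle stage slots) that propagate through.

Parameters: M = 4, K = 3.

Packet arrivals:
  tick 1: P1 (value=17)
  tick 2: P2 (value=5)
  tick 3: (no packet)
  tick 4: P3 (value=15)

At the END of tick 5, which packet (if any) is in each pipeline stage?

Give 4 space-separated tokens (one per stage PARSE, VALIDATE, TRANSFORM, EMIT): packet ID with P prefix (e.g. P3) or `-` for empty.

Answer: - P3 - P2

Derivation:
Tick 1: [PARSE:P1(v=17,ok=F), VALIDATE:-, TRANSFORM:-, EMIT:-] out:-; in:P1
Tick 2: [PARSE:P2(v=5,ok=F), VALIDATE:P1(v=17,ok=F), TRANSFORM:-, EMIT:-] out:-; in:P2
Tick 3: [PARSE:-, VALIDATE:P2(v=5,ok=F), TRANSFORM:P1(v=0,ok=F), EMIT:-] out:-; in:-
Tick 4: [PARSE:P3(v=15,ok=F), VALIDATE:-, TRANSFORM:P2(v=0,ok=F), EMIT:P1(v=0,ok=F)] out:-; in:P3
Tick 5: [PARSE:-, VALIDATE:P3(v=15,ok=F), TRANSFORM:-, EMIT:P2(v=0,ok=F)] out:P1(v=0); in:-
At end of tick 5: ['-', 'P3', '-', 'P2']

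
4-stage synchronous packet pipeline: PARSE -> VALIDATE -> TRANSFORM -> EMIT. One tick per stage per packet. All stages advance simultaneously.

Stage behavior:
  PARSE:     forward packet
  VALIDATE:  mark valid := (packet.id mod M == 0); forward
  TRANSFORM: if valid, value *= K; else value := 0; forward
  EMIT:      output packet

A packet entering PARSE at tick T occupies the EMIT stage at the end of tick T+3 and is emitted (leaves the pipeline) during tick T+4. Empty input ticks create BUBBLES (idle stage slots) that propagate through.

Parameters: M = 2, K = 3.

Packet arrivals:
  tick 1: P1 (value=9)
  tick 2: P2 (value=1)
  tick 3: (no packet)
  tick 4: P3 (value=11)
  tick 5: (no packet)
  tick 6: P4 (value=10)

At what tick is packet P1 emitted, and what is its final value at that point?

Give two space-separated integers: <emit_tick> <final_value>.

Tick 1: [PARSE:P1(v=9,ok=F), VALIDATE:-, TRANSFORM:-, EMIT:-] out:-; in:P1
Tick 2: [PARSE:P2(v=1,ok=F), VALIDATE:P1(v=9,ok=F), TRANSFORM:-, EMIT:-] out:-; in:P2
Tick 3: [PARSE:-, VALIDATE:P2(v=1,ok=T), TRANSFORM:P1(v=0,ok=F), EMIT:-] out:-; in:-
Tick 4: [PARSE:P3(v=11,ok=F), VALIDATE:-, TRANSFORM:P2(v=3,ok=T), EMIT:P1(v=0,ok=F)] out:-; in:P3
Tick 5: [PARSE:-, VALIDATE:P3(v=11,ok=F), TRANSFORM:-, EMIT:P2(v=3,ok=T)] out:P1(v=0); in:-
Tick 6: [PARSE:P4(v=10,ok=F), VALIDATE:-, TRANSFORM:P3(v=0,ok=F), EMIT:-] out:P2(v=3); in:P4
Tick 7: [PARSE:-, VALIDATE:P4(v=10,ok=T), TRANSFORM:-, EMIT:P3(v=0,ok=F)] out:-; in:-
Tick 8: [PARSE:-, VALIDATE:-, TRANSFORM:P4(v=30,ok=T), EMIT:-] out:P3(v=0); in:-
Tick 9: [PARSE:-, VALIDATE:-, TRANSFORM:-, EMIT:P4(v=30,ok=T)] out:-; in:-
Tick 10: [PARSE:-, VALIDATE:-, TRANSFORM:-, EMIT:-] out:P4(v=30); in:-
P1: arrives tick 1, valid=False (id=1, id%2=1), emit tick 5, final value 0

Answer: 5 0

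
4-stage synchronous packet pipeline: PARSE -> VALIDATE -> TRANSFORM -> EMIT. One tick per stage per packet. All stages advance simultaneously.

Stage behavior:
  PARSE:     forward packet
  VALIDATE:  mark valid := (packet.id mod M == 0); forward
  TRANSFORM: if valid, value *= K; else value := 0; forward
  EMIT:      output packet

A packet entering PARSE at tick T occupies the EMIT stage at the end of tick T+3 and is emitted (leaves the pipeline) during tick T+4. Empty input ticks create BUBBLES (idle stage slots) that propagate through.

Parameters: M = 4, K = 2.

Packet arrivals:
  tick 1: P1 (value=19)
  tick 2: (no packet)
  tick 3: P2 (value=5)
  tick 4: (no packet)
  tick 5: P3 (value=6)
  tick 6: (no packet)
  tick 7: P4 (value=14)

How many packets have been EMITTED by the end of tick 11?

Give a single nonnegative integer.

Tick 1: [PARSE:P1(v=19,ok=F), VALIDATE:-, TRANSFORM:-, EMIT:-] out:-; in:P1
Tick 2: [PARSE:-, VALIDATE:P1(v=19,ok=F), TRANSFORM:-, EMIT:-] out:-; in:-
Tick 3: [PARSE:P2(v=5,ok=F), VALIDATE:-, TRANSFORM:P1(v=0,ok=F), EMIT:-] out:-; in:P2
Tick 4: [PARSE:-, VALIDATE:P2(v=5,ok=F), TRANSFORM:-, EMIT:P1(v=0,ok=F)] out:-; in:-
Tick 5: [PARSE:P3(v=6,ok=F), VALIDATE:-, TRANSFORM:P2(v=0,ok=F), EMIT:-] out:P1(v=0); in:P3
Tick 6: [PARSE:-, VALIDATE:P3(v=6,ok=F), TRANSFORM:-, EMIT:P2(v=0,ok=F)] out:-; in:-
Tick 7: [PARSE:P4(v=14,ok=F), VALIDATE:-, TRANSFORM:P3(v=0,ok=F), EMIT:-] out:P2(v=0); in:P4
Tick 8: [PARSE:-, VALIDATE:P4(v=14,ok=T), TRANSFORM:-, EMIT:P3(v=0,ok=F)] out:-; in:-
Tick 9: [PARSE:-, VALIDATE:-, TRANSFORM:P4(v=28,ok=T), EMIT:-] out:P3(v=0); in:-
Tick 10: [PARSE:-, VALIDATE:-, TRANSFORM:-, EMIT:P4(v=28,ok=T)] out:-; in:-
Tick 11: [PARSE:-, VALIDATE:-, TRANSFORM:-, EMIT:-] out:P4(v=28); in:-
Emitted by tick 11: ['P1', 'P2', 'P3', 'P4']

Answer: 4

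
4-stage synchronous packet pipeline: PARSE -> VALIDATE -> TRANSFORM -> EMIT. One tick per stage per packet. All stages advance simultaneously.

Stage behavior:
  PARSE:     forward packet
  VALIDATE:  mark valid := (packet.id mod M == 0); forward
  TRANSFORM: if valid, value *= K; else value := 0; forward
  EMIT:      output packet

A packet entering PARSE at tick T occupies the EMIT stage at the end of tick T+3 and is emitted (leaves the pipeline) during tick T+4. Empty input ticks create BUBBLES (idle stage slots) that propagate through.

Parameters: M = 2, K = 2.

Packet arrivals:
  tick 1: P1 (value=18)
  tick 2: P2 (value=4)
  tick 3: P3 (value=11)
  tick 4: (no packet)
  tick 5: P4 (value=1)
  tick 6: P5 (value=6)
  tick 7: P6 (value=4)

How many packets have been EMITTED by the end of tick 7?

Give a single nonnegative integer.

Answer: 3

Derivation:
Tick 1: [PARSE:P1(v=18,ok=F), VALIDATE:-, TRANSFORM:-, EMIT:-] out:-; in:P1
Tick 2: [PARSE:P2(v=4,ok=F), VALIDATE:P1(v=18,ok=F), TRANSFORM:-, EMIT:-] out:-; in:P2
Tick 3: [PARSE:P3(v=11,ok=F), VALIDATE:P2(v=4,ok=T), TRANSFORM:P1(v=0,ok=F), EMIT:-] out:-; in:P3
Tick 4: [PARSE:-, VALIDATE:P3(v=11,ok=F), TRANSFORM:P2(v=8,ok=T), EMIT:P1(v=0,ok=F)] out:-; in:-
Tick 5: [PARSE:P4(v=1,ok=F), VALIDATE:-, TRANSFORM:P3(v=0,ok=F), EMIT:P2(v=8,ok=T)] out:P1(v=0); in:P4
Tick 6: [PARSE:P5(v=6,ok=F), VALIDATE:P4(v=1,ok=T), TRANSFORM:-, EMIT:P3(v=0,ok=F)] out:P2(v=8); in:P5
Tick 7: [PARSE:P6(v=4,ok=F), VALIDATE:P5(v=6,ok=F), TRANSFORM:P4(v=2,ok=T), EMIT:-] out:P3(v=0); in:P6
Emitted by tick 7: ['P1', 'P2', 'P3']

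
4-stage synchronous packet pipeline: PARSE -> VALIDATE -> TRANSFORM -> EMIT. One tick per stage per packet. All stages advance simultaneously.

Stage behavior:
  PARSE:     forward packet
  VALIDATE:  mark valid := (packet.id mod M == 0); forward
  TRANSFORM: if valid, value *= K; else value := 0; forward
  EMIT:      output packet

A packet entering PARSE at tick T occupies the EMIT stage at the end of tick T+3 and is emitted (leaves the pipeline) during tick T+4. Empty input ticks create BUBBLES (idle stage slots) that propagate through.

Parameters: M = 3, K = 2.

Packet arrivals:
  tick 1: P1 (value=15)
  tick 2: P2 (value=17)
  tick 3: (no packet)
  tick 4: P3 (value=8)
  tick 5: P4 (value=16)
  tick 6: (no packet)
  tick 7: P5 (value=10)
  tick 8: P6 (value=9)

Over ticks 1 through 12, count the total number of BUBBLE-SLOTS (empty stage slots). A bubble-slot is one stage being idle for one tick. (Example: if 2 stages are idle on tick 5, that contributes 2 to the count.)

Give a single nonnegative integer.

Answer: 24

Derivation:
Tick 1: [PARSE:P1(v=15,ok=F), VALIDATE:-, TRANSFORM:-, EMIT:-] out:-; bubbles=3
Tick 2: [PARSE:P2(v=17,ok=F), VALIDATE:P1(v=15,ok=F), TRANSFORM:-, EMIT:-] out:-; bubbles=2
Tick 3: [PARSE:-, VALIDATE:P2(v=17,ok=F), TRANSFORM:P1(v=0,ok=F), EMIT:-] out:-; bubbles=2
Tick 4: [PARSE:P3(v=8,ok=F), VALIDATE:-, TRANSFORM:P2(v=0,ok=F), EMIT:P1(v=0,ok=F)] out:-; bubbles=1
Tick 5: [PARSE:P4(v=16,ok=F), VALIDATE:P3(v=8,ok=T), TRANSFORM:-, EMIT:P2(v=0,ok=F)] out:P1(v=0); bubbles=1
Tick 6: [PARSE:-, VALIDATE:P4(v=16,ok=F), TRANSFORM:P3(v=16,ok=T), EMIT:-] out:P2(v=0); bubbles=2
Tick 7: [PARSE:P5(v=10,ok=F), VALIDATE:-, TRANSFORM:P4(v=0,ok=F), EMIT:P3(v=16,ok=T)] out:-; bubbles=1
Tick 8: [PARSE:P6(v=9,ok=F), VALIDATE:P5(v=10,ok=F), TRANSFORM:-, EMIT:P4(v=0,ok=F)] out:P3(v=16); bubbles=1
Tick 9: [PARSE:-, VALIDATE:P6(v=9,ok=T), TRANSFORM:P5(v=0,ok=F), EMIT:-] out:P4(v=0); bubbles=2
Tick 10: [PARSE:-, VALIDATE:-, TRANSFORM:P6(v=18,ok=T), EMIT:P5(v=0,ok=F)] out:-; bubbles=2
Tick 11: [PARSE:-, VALIDATE:-, TRANSFORM:-, EMIT:P6(v=18,ok=T)] out:P5(v=0); bubbles=3
Tick 12: [PARSE:-, VALIDATE:-, TRANSFORM:-, EMIT:-] out:P6(v=18); bubbles=4
Total bubble-slots: 24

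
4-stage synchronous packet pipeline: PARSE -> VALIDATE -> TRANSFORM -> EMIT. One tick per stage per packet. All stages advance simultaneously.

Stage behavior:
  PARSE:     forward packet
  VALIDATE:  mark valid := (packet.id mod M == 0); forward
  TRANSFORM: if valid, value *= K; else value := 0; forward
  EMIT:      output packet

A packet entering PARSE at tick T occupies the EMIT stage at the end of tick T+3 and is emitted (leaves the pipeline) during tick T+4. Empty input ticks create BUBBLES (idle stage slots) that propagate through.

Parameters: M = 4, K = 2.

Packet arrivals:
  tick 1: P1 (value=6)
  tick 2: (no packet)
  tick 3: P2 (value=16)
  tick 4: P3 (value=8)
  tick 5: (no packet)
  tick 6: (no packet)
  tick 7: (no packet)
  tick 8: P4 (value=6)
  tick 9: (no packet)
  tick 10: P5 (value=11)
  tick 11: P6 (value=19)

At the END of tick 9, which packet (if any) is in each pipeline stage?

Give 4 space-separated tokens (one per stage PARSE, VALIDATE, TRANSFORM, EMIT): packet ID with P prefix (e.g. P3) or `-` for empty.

Answer: - P4 - -

Derivation:
Tick 1: [PARSE:P1(v=6,ok=F), VALIDATE:-, TRANSFORM:-, EMIT:-] out:-; in:P1
Tick 2: [PARSE:-, VALIDATE:P1(v=6,ok=F), TRANSFORM:-, EMIT:-] out:-; in:-
Tick 3: [PARSE:P2(v=16,ok=F), VALIDATE:-, TRANSFORM:P1(v=0,ok=F), EMIT:-] out:-; in:P2
Tick 4: [PARSE:P3(v=8,ok=F), VALIDATE:P2(v=16,ok=F), TRANSFORM:-, EMIT:P1(v=0,ok=F)] out:-; in:P3
Tick 5: [PARSE:-, VALIDATE:P3(v=8,ok=F), TRANSFORM:P2(v=0,ok=F), EMIT:-] out:P1(v=0); in:-
Tick 6: [PARSE:-, VALIDATE:-, TRANSFORM:P3(v=0,ok=F), EMIT:P2(v=0,ok=F)] out:-; in:-
Tick 7: [PARSE:-, VALIDATE:-, TRANSFORM:-, EMIT:P3(v=0,ok=F)] out:P2(v=0); in:-
Tick 8: [PARSE:P4(v=6,ok=F), VALIDATE:-, TRANSFORM:-, EMIT:-] out:P3(v=0); in:P4
Tick 9: [PARSE:-, VALIDATE:P4(v=6,ok=T), TRANSFORM:-, EMIT:-] out:-; in:-
At end of tick 9: ['-', 'P4', '-', '-']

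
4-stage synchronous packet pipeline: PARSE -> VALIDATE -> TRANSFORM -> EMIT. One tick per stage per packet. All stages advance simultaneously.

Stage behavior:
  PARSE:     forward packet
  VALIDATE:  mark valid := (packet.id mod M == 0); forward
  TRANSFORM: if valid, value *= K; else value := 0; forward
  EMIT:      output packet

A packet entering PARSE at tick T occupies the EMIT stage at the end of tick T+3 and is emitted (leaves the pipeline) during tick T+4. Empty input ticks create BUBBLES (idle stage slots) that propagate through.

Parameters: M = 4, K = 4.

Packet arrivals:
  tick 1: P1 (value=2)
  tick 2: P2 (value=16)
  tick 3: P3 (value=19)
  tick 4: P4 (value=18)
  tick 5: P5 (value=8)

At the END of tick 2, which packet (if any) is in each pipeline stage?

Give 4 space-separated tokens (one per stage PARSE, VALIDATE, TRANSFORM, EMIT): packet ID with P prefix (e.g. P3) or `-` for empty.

Answer: P2 P1 - -

Derivation:
Tick 1: [PARSE:P1(v=2,ok=F), VALIDATE:-, TRANSFORM:-, EMIT:-] out:-; in:P1
Tick 2: [PARSE:P2(v=16,ok=F), VALIDATE:P1(v=2,ok=F), TRANSFORM:-, EMIT:-] out:-; in:P2
At end of tick 2: ['P2', 'P1', '-', '-']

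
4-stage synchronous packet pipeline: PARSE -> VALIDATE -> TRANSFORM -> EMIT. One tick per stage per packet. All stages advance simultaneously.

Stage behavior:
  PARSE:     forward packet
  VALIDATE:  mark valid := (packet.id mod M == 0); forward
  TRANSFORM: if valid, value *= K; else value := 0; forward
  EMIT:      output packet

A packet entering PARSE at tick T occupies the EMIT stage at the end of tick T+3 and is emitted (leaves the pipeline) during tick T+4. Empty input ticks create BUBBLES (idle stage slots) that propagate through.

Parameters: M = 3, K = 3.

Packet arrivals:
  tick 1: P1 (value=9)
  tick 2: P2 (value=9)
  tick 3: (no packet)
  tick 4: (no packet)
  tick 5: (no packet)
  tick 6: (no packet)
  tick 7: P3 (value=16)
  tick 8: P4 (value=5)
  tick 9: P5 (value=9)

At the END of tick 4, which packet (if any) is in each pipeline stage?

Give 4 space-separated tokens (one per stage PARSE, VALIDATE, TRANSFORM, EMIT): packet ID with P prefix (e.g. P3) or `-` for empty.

Tick 1: [PARSE:P1(v=9,ok=F), VALIDATE:-, TRANSFORM:-, EMIT:-] out:-; in:P1
Tick 2: [PARSE:P2(v=9,ok=F), VALIDATE:P1(v=9,ok=F), TRANSFORM:-, EMIT:-] out:-; in:P2
Tick 3: [PARSE:-, VALIDATE:P2(v=9,ok=F), TRANSFORM:P1(v=0,ok=F), EMIT:-] out:-; in:-
Tick 4: [PARSE:-, VALIDATE:-, TRANSFORM:P2(v=0,ok=F), EMIT:P1(v=0,ok=F)] out:-; in:-
At end of tick 4: ['-', '-', 'P2', 'P1']

Answer: - - P2 P1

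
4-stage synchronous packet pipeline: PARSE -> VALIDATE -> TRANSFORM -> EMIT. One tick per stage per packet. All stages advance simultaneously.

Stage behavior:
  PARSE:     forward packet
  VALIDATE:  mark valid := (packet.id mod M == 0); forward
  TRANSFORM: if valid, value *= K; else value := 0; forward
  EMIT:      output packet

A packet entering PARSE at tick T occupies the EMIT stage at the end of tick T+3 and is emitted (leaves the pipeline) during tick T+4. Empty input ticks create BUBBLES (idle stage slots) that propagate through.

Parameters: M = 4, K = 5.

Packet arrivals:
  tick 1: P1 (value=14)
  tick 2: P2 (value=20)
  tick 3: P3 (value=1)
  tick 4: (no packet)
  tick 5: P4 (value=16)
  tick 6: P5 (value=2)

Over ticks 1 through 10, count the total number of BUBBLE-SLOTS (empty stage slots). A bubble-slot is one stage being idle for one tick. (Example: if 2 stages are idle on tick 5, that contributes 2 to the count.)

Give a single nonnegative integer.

Tick 1: [PARSE:P1(v=14,ok=F), VALIDATE:-, TRANSFORM:-, EMIT:-] out:-; bubbles=3
Tick 2: [PARSE:P2(v=20,ok=F), VALIDATE:P1(v=14,ok=F), TRANSFORM:-, EMIT:-] out:-; bubbles=2
Tick 3: [PARSE:P3(v=1,ok=F), VALIDATE:P2(v=20,ok=F), TRANSFORM:P1(v=0,ok=F), EMIT:-] out:-; bubbles=1
Tick 4: [PARSE:-, VALIDATE:P3(v=1,ok=F), TRANSFORM:P2(v=0,ok=F), EMIT:P1(v=0,ok=F)] out:-; bubbles=1
Tick 5: [PARSE:P4(v=16,ok=F), VALIDATE:-, TRANSFORM:P3(v=0,ok=F), EMIT:P2(v=0,ok=F)] out:P1(v=0); bubbles=1
Tick 6: [PARSE:P5(v=2,ok=F), VALIDATE:P4(v=16,ok=T), TRANSFORM:-, EMIT:P3(v=0,ok=F)] out:P2(v=0); bubbles=1
Tick 7: [PARSE:-, VALIDATE:P5(v=2,ok=F), TRANSFORM:P4(v=80,ok=T), EMIT:-] out:P3(v=0); bubbles=2
Tick 8: [PARSE:-, VALIDATE:-, TRANSFORM:P5(v=0,ok=F), EMIT:P4(v=80,ok=T)] out:-; bubbles=2
Tick 9: [PARSE:-, VALIDATE:-, TRANSFORM:-, EMIT:P5(v=0,ok=F)] out:P4(v=80); bubbles=3
Tick 10: [PARSE:-, VALIDATE:-, TRANSFORM:-, EMIT:-] out:P5(v=0); bubbles=4
Total bubble-slots: 20

Answer: 20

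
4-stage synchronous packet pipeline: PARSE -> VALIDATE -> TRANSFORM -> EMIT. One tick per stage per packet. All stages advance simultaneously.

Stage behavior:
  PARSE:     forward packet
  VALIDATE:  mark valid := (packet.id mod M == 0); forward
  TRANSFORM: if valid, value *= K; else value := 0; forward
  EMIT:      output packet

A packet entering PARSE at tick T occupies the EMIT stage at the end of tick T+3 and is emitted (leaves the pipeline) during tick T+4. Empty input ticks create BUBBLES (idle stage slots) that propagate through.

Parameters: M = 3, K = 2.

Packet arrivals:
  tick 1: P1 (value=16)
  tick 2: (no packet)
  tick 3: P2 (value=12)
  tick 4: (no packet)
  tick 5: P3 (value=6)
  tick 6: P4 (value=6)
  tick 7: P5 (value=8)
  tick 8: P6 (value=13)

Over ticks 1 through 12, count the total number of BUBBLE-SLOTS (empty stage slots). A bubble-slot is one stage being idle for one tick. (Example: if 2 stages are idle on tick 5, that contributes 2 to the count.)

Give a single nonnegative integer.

Answer: 24

Derivation:
Tick 1: [PARSE:P1(v=16,ok=F), VALIDATE:-, TRANSFORM:-, EMIT:-] out:-; bubbles=3
Tick 2: [PARSE:-, VALIDATE:P1(v=16,ok=F), TRANSFORM:-, EMIT:-] out:-; bubbles=3
Tick 3: [PARSE:P2(v=12,ok=F), VALIDATE:-, TRANSFORM:P1(v=0,ok=F), EMIT:-] out:-; bubbles=2
Tick 4: [PARSE:-, VALIDATE:P2(v=12,ok=F), TRANSFORM:-, EMIT:P1(v=0,ok=F)] out:-; bubbles=2
Tick 5: [PARSE:P3(v=6,ok=F), VALIDATE:-, TRANSFORM:P2(v=0,ok=F), EMIT:-] out:P1(v=0); bubbles=2
Tick 6: [PARSE:P4(v=6,ok=F), VALIDATE:P3(v=6,ok=T), TRANSFORM:-, EMIT:P2(v=0,ok=F)] out:-; bubbles=1
Tick 7: [PARSE:P5(v=8,ok=F), VALIDATE:P4(v=6,ok=F), TRANSFORM:P3(v=12,ok=T), EMIT:-] out:P2(v=0); bubbles=1
Tick 8: [PARSE:P6(v=13,ok=F), VALIDATE:P5(v=8,ok=F), TRANSFORM:P4(v=0,ok=F), EMIT:P3(v=12,ok=T)] out:-; bubbles=0
Tick 9: [PARSE:-, VALIDATE:P6(v=13,ok=T), TRANSFORM:P5(v=0,ok=F), EMIT:P4(v=0,ok=F)] out:P3(v=12); bubbles=1
Tick 10: [PARSE:-, VALIDATE:-, TRANSFORM:P6(v=26,ok=T), EMIT:P5(v=0,ok=F)] out:P4(v=0); bubbles=2
Tick 11: [PARSE:-, VALIDATE:-, TRANSFORM:-, EMIT:P6(v=26,ok=T)] out:P5(v=0); bubbles=3
Tick 12: [PARSE:-, VALIDATE:-, TRANSFORM:-, EMIT:-] out:P6(v=26); bubbles=4
Total bubble-slots: 24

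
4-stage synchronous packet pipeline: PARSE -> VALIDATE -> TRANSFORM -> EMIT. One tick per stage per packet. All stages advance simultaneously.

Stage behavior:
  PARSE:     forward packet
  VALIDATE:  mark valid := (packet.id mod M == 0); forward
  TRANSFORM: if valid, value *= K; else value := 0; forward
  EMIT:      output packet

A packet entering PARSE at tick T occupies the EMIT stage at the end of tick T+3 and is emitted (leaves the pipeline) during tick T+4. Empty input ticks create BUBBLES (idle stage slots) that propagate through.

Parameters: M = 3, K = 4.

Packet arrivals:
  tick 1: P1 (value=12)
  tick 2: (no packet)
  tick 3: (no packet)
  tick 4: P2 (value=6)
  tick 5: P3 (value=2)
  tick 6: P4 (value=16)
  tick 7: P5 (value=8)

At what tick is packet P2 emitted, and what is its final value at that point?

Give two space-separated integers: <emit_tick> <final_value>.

Answer: 8 0

Derivation:
Tick 1: [PARSE:P1(v=12,ok=F), VALIDATE:-, TRANSFORM:-, EMIT:-] out:-; in:P1
Tick 2: [PARSE:-, VALIDATE:P1(v=12,ok=F), TRANSFORM:-, EMIT:-] out:-; in:-
Tick 3: [PARSE:-, VALIDATE:-, TRANSFORM:P1(v=0,ok=F), EMIT:-] out:-; in:-
Tick 4: [PARSE:P2(v=6,ok=F), VALIDATE:-, TRANSFORM:-, EMIT:P1(v=0,ok=F)] out:-; in:P2
Tick 5: [PARSE:P3(v=2,ok=F), VALIDATE:P2(v=6,ok=F), TRANSFORM:-, EMIT:-] out:P1(v=0); in:P3
Tick 6: [PARSE:P4(v=16,ok=F), VALIDATE:P3(v=2,ok=T), TRANSFORM:P2(v=0,ok=F), EMIT:-] out:-; in:P4
Tick 7: [PARSE:P5(v=8,ok=F), VALIDATE:P4(v=16,ok=F), TRANSFORM:P3(v=8,ok=T), EMIT:P2(v=0,ok=F)] out:-; in:P5
Tick 8: [PARSE:-, VALIDATE:P5(v=8,ok=F), TRANSFORM:P4(v=0,ok=F), EMIT:P3(v=8,ok=T)] out:P2(v=0); in:-
Tick 9: [PARSE:-, VALIDATE:-, TRANSFORM:P5(v=0,ok=F), EMIT:P4(v=0,ok=F)] out:P3(v=8); in:-
Tick 10: [PARSE:-, VALIDATE:-, TRANSFORM:-, EMIT:P5(v=0,ok=F)] out:P4(v=0); in:-
Tick 11: [PARSE:-, VALIDATE:-, TRANSFORM:-, EMIT:-] out:P5(v=0); in:-
P2: arrives tick 4, valid=False (id=2, id%3=2), emit tick 8, final value 0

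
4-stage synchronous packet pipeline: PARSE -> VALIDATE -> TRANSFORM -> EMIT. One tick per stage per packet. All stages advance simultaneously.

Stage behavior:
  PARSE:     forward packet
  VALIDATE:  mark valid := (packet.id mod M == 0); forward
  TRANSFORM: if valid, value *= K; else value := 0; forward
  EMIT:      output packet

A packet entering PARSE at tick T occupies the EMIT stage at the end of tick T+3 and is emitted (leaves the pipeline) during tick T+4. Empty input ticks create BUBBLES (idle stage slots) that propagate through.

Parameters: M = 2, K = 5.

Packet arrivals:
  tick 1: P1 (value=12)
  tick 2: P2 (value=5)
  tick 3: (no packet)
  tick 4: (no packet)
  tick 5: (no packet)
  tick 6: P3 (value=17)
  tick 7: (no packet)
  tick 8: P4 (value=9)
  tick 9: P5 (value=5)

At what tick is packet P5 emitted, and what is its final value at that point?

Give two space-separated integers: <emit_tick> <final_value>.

Tick 1: [PARSE:P1(v=12,ok=F), VALIDATE:-, TRANSFORM:-, EMIT:-] out:-; in:P1
Tick 2: [PARSE:P2(v=5,ok=F), VALIDATE:P1(v=12,ok=F), TRANSFORM:-, EMIT:-] out:-; in:P2
Tick 3: [PARSE:-, VALIDATE:P2(v=5,ok=T), TRANSFORM:P1(v=0,ok=F), EMIT:-] out:-; in:-
Tick 4: [PARSE:-, VALIDATE:-, TRANSFORM:P2(v=25,ok=T), EMIT:P1(v=0,ok=F)] out:-; in:-
Tick 5: [PARSE:-, VALIDATE:-, TRANSFORM:-, EMIT:P2(v=25,ok=T)] out:P1(v=0); in:-
Tick 6: [PARSE:P3(v=17,ok=F), VALIDATE:-, TRANSFORM:-, EMIT:-] out:P2(v=25); in:P3
Tick 7: [PARSE:-, VALIDATE:P3(v=17,ok=F), TRANSFORM:-, EMIT:-] out:-; in:-
Tick 8: [PARSE:P4(v=9,ok=F), VALIDATE:-, TRANSFORM:P3(v=0,ok=F), EMIT:-] out:-; in:P4
Tick 9: [PARSE:P5(v=5,ok=F), VALIDATE:P4(v=9,ok=T), TRANSFORM:-, EMIT:P3(v=0,ok=F)] out:-; in:P5
Tick 10: [PARSE:-, VALIDATE:P5(v=5,ok=F), TRANSFORM:P4(v=45,ok=T), EMIT:-] out:P3(v=0); in:-
Tick 11: [PARSE:-, VALIDATE:-, TRANSFORM:P5(v=0,ok=F), EMIT:P4(v=45,ok=T)] out:-; in:-
Tick 12: [PARSE:-, VALIDATE:-, TRANSFORM:-, EMIT:P5(v=0,ok=F)] out:P4(v=45); in:-
Tick 13: [PARSE:-, VALIDATE:-, TRANSFORM:-, EMIT:-] out:P5(v=0); in:-
P5: arrives tick 9, valid=False (id=5, id%2=1), emit tick 13, final value 0

Answer: 13 0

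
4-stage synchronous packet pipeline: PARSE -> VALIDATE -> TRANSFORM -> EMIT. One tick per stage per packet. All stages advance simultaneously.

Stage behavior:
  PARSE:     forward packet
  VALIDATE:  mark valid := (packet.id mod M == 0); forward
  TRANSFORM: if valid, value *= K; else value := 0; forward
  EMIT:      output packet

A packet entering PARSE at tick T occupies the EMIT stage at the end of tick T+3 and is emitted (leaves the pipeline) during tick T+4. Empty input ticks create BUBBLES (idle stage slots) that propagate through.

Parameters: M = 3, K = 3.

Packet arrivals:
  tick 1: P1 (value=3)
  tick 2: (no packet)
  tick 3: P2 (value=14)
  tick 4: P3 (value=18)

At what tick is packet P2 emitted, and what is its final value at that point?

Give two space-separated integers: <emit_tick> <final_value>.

Tick 1: [PARSE:P1(v=3,ok=F), VALIDATE:-, TRANSFORM:-, EMIT:-] out:-; in:P1
Tick 2: [PARSE:-, VALIDATE:P1(v=3,ok=F), TRANSFORM:-, EMIT:-] out:-; in:-
Tick 3: [PARSE:P2(v=14,ok=F), VALIDATE:-, TRANSFORM:P1(v=0,ok=F), EMIT:-] out:-; in:P2
Tick 4: [PARSE:P3(v=18,ok=F), VALIDATE:P2(v=14,ok=F), TRANSFORM:-, EMIT:P1(v=0,ok=F)] out:-; in:P3
Tick 5: [PARSE:-, VALIDATE:P3(v=18,ok=T), TRANSFORM:P2(v=0,ok=F), EMIT:-] out:P1(v=0); in:-
Tick 6: [PARSE:-, VALIDATE:-, TRANSFORM:P3(v=54,ok=T), EMIT:P2(v=0,ok=F)] out:-; in:-
Tick 7: [PARSE:-, VALIDATE:-, TRANSFORM:-, EMIT:P3(v=54,ok=T)] out:P2(v=0); in:-
Tick 8: [PARSE:-, VALIDATE:-, TRANSFORM:-, EMIT:-] out:P3(v=54); in:-
P2: arrives tick 3, valid=False (id=2, id%3=2), emit tick 7, final value 0

Answer: 7 0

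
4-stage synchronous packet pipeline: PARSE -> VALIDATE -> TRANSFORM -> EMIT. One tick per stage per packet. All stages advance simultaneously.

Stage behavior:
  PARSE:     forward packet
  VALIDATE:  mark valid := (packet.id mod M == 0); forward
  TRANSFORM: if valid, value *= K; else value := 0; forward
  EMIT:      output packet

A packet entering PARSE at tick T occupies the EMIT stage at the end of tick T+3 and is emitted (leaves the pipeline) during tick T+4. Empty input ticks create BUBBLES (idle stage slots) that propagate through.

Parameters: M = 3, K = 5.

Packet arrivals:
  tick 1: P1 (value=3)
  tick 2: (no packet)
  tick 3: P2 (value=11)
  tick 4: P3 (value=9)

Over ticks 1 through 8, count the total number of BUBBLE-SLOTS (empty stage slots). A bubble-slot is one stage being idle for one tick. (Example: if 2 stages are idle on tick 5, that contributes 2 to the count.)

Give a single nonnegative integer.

Tick 1: [PARSE:P1(v=3,ok=F), VALIDATE:-, TRANSFORM:-, EMIT:-] out:-; bubbles=3
Tick 2: [PARSE:-, VALIDATE:P1(v=3,ok=F), TRANSFORM:-, EMIT:-] out:-; bubbles=3
Tick 3: [PARSE:P2(v=11,ok=F), VALIDATE:-, TRANSFORM:P1(v=0,ok=F), EMIT:-] out:-; bubbles=2
Tick 4: [PARSE:P3(v=9,ok=F), VALIDATE:P2(v=11,ok=F), TRANSFORM:-, EMIT:P1(v=0,ok=F)] out:-; bubbles=1
Tick 5: [PARSE:-, VALIDATE:P3(v=9,ok=T), TRANSFORM:P2(v=0,ok=F), EMIT:-] out:P1(v=0); bubbles=2
Tick 6: [PARSE:-, VALIDATE:-, TRANSFORM:P3(v=45,ok=T), EMIT:P2(v=0,ok=F)] out:-; bubbles=2
Tick 7: [PARSE:-, VALIDATE:-, TRANSFORM:-, EMIT:P3(v=45,ok=T)] out:P2(v=0); bubbles=3
Tick 8: [PARSE:-, VALIDATE:-, TRANSFORM:-, EMIT:-] out:P3(v=45); bubbles=4
Total bubble-slots: 20

Answer: 20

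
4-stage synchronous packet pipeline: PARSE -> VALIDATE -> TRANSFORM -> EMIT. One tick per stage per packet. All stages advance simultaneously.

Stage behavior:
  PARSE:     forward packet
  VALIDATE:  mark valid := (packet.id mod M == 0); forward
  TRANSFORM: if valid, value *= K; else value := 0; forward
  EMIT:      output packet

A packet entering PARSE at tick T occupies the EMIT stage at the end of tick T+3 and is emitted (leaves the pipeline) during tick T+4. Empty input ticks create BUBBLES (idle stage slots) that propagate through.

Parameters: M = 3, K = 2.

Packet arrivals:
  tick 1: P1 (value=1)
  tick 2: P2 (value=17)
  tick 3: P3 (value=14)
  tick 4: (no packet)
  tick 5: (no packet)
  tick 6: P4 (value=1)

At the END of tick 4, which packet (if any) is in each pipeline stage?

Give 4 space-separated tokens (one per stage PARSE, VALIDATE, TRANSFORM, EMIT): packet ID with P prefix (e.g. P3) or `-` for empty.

Tick 1: [PARSE:P1(v=1,ok=F), VALIDATE:-, TRANSFORM:-, EMIT:-] out:-; in:P1
Tick 2: [PARSE:P2(v=17,ok=F), VALIDATE:P1(v=1,ok=F), TRANSFORM:-, EMIT:-] out:-; in:P2
Tick 3: [PARSE:P3(v=14,ok=F), VALIDATE:P2(v=17,ok=F), TRANSFORM:P1(v=0,ok=F), EMIT:-] out:-; in:P3
Tick 4: [PARSE:-, VALIDATE:P3(v=14,ok=T), TRANSFORM:P2(v=0,ok=F), EMIT:P1(v=0,ok=F)] out:-; in:-
At end of tick 4: ['-', 'P3', 'P2', 'P1']

Answer: - P3 P2 P1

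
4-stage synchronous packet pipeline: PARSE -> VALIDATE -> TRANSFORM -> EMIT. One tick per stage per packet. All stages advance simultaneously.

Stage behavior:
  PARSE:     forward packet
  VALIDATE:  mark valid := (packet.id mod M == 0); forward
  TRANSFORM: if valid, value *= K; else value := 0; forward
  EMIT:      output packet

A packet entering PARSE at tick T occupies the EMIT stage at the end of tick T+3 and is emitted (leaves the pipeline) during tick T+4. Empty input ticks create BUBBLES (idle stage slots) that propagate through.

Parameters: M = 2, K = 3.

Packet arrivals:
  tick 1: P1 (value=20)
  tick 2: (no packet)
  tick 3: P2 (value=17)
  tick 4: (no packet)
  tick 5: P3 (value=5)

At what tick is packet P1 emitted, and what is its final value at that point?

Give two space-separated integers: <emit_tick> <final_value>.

Answer: 5 0

Derivation:
Tick 1: [PARSE:P1(v=20,ok=F), VALIDATE:-, TRANSFORM:-, EMIT:-] out:-; in:P1
Tick 2: [PARSE:-, VALIDATE:P1(v=20,ok=F), TRANSFORM:-, EMIT:-] out:-; in:-
Tick 3: [PARSE:P2(v=17,ok=F), VALIDATE:-, TRANSFORM:P1(v=0,ok=F), EMIT:-] out:-; in:P2
Tick 4: [PARSE:-, VALIDATE:P2(v=17,ok=T), TRANSFORM:-, EMIT:P1(v=0,ok=F)] out:-; in:-
Tick 5: [PARSE:P3(v=5,ok=F), VALIDATE:-, TRANSFORM:P2(v=51,ok=T), EMIT:-] out:P1(v=0); in:P3
Tick 6: [PARSE:-, VALIDATE:P3(v=5,ok=F), TRANSFORM:-, EMIT:P2(v=51,ok=T)] out:-; in:-
Tick 7: [PARSE:-, VALIDATE:-, TRANSFORM:P3(v=0,ok=F), EMIT:-] out:P2(v=51); in:-
Tick 8: [PARSE:-, VALIDATE:-, TRANSFORM:-, EMIT:P3(v=0,ok=F)] out:-; in:-
Tick 9: [PARSE:-, VALIDATE:-, TRANSFORM:-, EMIT:-] out:P3(v=0); in:-
P1: arrives tick 1, valid=False (id=1, id%2=1), emit tick 5, final value 0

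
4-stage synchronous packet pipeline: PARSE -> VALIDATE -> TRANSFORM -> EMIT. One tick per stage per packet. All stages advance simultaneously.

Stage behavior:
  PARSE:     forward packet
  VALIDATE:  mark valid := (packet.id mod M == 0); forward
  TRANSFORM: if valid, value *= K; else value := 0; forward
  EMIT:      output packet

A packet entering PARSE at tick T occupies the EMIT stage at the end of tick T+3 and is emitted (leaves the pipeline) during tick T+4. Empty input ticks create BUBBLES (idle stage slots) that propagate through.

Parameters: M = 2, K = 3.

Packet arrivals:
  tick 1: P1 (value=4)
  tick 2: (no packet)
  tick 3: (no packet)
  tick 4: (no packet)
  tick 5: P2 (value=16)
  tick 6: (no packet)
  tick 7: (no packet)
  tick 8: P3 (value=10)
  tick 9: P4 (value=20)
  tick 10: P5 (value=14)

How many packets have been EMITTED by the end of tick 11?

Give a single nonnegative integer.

Answer: 2

Derivation:
Tick 1: [PARSE:P1(v=4,ok=F), VALIDATE:-, TRANSFORM:-, EMIT:-] out:-; in:P1
Tick 2: [PARSE:-, VALIDATE:P1(v=4,ok=F), TRANSFORM:-, EMIT:-] out:-; in:-
Tick 3: [PARSE:-, VALIDATE:-, TRANSFORM:P1(v=0,ok=F), EMIT:-] out:-; in:-
Tick 4: [PARSE:-, VALIDATE:-, TRANSFORM:-, EMIT:P1(v=0,ok=F)] out:-; in:-
Tick 5: [PARSE:P2(v=16,ok=F), VALIDATE:-, TRANSFORM:-, EMIT:-] out:P1(v=0); in:P2
Tick 6: [PARSE:-, VALIDATE:P2(v=16,ok=T), TRANSFORM:-, EMIT:-] out:-; in:-
Tick 7: [PARSE:-, VALIDATE:-, TRANSFORM:P2(v=48,ok=T), EMIT:-] out:-; in:-
Tick 8: [PARSE:P3(v=10,ok=F), VALIDATE:-, TRANSFORM:-, EMIT:P2(v=48,ok=T)] out:-; in:P3
Tick 9: [PARSE:P4(v=20,ok=F), VALIDATE:P3(v=10,ok=F), TRANSFORM:-, EMIT:-] out:P2(v=48); in:P4
Tick 10: [PARSE:P5(v=14,ok=F), VALIDATE:P4(v=20,ok=T), TRANSFORM:P3(v=0,ok=F), EMIT:-] out:-; in:P5
Tick 11: [PARSE:-, VALIDATE:P5(v=14,ok=F), TRANSFORM:P4(v=60,ok=T), EMIT:P3(v=0,ok=F)] out:-; in:-
Emitted by tick 11: ['P1', 'P2']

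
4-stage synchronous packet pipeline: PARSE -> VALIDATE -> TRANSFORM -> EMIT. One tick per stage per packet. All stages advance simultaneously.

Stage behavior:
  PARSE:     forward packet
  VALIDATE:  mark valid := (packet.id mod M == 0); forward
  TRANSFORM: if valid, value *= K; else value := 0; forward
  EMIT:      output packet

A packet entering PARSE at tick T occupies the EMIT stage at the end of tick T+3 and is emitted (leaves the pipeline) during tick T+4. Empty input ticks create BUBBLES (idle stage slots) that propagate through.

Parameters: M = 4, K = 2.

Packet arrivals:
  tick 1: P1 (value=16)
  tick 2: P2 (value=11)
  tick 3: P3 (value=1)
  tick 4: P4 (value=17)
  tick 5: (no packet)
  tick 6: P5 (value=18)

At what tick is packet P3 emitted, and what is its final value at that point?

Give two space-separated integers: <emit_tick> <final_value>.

Tick 1: [PARSE:P1(v=16,ok=F), VALIDATE:-, TRANSFORM:-, EMIT:-] out:-; in:P1
Tick 2: [PARSE:P2(v=11,ok=F), VALIDATE:P1(v=16,ok=F), TRANSFORM:-, EMIT:-] out:-; in:P2
Tick 3: [PARSE:P3(v=1,ok=F), VALIDATE:P2(v=11,ok=F), TRANSFORM:P1(v=0,ok=F), EMIT:-] out:-; in:P3
Tick 4: [PARSE:P4(v=17,ok=F), VALIDATE:P3(v=1,ok=F), TRANSFORM:P2(v=0,ok=F), EMIT:P1(v=0,ok=F)] out:-; in:P4
Tick 5: [PARSE:-, VALIDATE:P4(v=17,ok=T), TRANSFORM:P3(v=0,ok=F), EMIT:P2(v=0,ok=F)] out:P1(v=0); in:-
Tick 6: [PARSE:P5(v=18,ok=F), VALIDATE:-, TRANSFORM:P4(v=34,ok=T), EMIT:P3(v=0,ok=F)] out:P2(v=0); in:P5
Tick 7: [PARSE:-, VALIDATE:P5(v=18,ok=F), TRANSFORM:-, EMIT:P4(v=34,ok=T)] out:P3(v=0); in:-
Tick 8: [PARSE:-, VALIDATE:-, TRANSFORM:P5(v=0,ok=F), EMIT:-] out:P4(v=34); in:-
Tick 9: [PARSE:-, VALIDATE:-, TRANSFORM:-, EMIT:P5(v=0,ok=F)] out:-; in:-
Tick 10: [PARSE:-, VALIDATE:-, TRANSFORM:-, EMIT:-] out:P5(v=0); in:-
P3: arrives tick 3, valid=False (id=3, id%4=3), emit tick 7, final value 0

Answer: 7 0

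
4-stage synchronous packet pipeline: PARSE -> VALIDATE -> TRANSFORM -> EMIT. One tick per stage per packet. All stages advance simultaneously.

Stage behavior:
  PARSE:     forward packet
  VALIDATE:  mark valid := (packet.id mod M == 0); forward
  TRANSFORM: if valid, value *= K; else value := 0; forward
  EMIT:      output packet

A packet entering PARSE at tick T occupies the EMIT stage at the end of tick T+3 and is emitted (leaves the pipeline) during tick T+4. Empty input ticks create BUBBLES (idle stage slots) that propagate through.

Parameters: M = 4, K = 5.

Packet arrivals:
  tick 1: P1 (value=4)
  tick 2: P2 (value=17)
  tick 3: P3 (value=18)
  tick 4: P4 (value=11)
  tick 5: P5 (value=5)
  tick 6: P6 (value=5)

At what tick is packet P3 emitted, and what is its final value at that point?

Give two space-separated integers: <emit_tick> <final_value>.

Tick 1: [PARSE:P1(v=4,ok=F), VALIDATE:-, TRANSFORM:-, EMIT:-] out:-; in:P1
Tick 2: [PARSE:P2(v=17,ok=F), VALIDATE:P1(v=4,ok=F), TRANSFORM:-, EMIT:-] out:-; in:P2
Tick 3: [PARSE:P3(v=18,ok=F), VALIDATE:P2(v=17,ok=F), TRANSFORM:P1(v=0,ok=F), EMIT:-] out:-; in:P3
Tick 4: [PARSE:P4(v=11,ok=F), VALIDATE:P3(v=18,ok=F), TRANSFORM:P2(v=0,ok=F), EMIT:P1(v=0,ok=F)] out:-; in:P4
Tick 5: [PARSE:P5(v=5,ok=F), VALIDATE:P4(v=11,ok=T), TRANSFORM:P3(v=0,ok=F), EMIT:P2(v=0,ok=F)] out:P1(v=0); in:P5
Tick 6: [PARSE:P6(v=5,ok=F), VALIDATE:P5(v=5,ok=F), TRANSFORM:P4(v=55,ok=T), EMIT:P3(v=0,ok=F)] out:P2(v=0); in:P6
Tick 7: [PARSE:-, VALIDATE:P6(v=5,ok=F), TRANSFORM:P5(v=0,ok=F), EMIT:P4(v=55,ok=T)] out:P3(v=0); in:-
Tick 8: [PARSE:-, VALIDATE:-, TRANSFORM:P6(v=0,ok=F), EMIT:P5(v=0,ok=F)] out:P4(v=55); in:-
Tick 9: [PARSE:-, VALIDATE:-, TRANSFORM:-, EMIT:P6(v=0,ok=F)] out:P5(v=0); in:-
Tick 10: [PARSE:-, VALIDATE:-, TRANSFORM:-, EMIT:-] out:P6(v=0); in:-
P3: arrives tick 3, valid=False (id=3, id%4=3), emit tick 7, final value 0

Answer: 7 0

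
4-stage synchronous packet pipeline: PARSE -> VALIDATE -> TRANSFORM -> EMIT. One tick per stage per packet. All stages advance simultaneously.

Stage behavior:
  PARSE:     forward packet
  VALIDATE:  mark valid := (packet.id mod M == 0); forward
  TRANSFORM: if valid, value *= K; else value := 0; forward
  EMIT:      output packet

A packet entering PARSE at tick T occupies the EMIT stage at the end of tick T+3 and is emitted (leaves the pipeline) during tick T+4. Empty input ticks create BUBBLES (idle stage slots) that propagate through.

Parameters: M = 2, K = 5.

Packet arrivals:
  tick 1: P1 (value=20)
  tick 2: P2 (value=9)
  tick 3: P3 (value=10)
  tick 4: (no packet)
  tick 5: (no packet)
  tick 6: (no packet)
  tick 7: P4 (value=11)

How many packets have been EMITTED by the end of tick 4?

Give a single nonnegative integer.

Tick 1: [PARSE:P1(v=20,ok=F), VALIDATE:-, TRANSFORM:-, EMIT:-] out:-; in:P1
Tick 2: [PARSE:P2(v=9,ok=F), VALIDATE:P1(v=20,ok=F), TRANSFORM:-, EMIT:-] out:-; in:P2
Tick 3: [PARSE:P3(v=10,ok=F), VALIDATE:P2(v=9,ok=T), TRANSFORM:P1(v=0,ok=F), EMIT:-] out:-; in:P3
Tick 4: [PARSE:-, VALIDATE:P3(v=10,ok=F), TRANSFORM:P2(v=45,ok=T), EMIT:P1(v=0,ok=F)] out:-; in:-
Emitted by tick 4: []

Answer: 0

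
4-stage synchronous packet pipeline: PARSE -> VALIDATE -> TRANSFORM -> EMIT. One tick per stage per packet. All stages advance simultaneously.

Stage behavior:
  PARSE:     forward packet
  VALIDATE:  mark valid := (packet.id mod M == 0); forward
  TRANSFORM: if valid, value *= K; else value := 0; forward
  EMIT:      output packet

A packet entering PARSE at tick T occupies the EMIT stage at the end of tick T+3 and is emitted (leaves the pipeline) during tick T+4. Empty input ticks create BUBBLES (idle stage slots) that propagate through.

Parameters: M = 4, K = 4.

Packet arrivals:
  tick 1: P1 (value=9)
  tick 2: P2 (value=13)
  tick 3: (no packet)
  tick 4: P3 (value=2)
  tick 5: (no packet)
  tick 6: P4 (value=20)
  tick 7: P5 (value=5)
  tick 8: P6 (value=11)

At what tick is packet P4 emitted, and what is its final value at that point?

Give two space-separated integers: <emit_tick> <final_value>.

Answer: 10 80

Derivation:
Tick 1: [PARSE:P1(v=9,ok=F), VALIDATE:-, TRANSFORM:-, EMIT:-] out:-; in:P1
Tick 2: [PARSE:P2(v=13,ok=F), VALIDATE:P1(v=9,ok=F), TRANSFORM:-, EMIT:-] out:-; in:P2
Tick 3: [PARSE:-, VALIDATE:P2(v=13,ok=F), TRANSFORM:P1(v=0,ok=F), EMIT:-] out:-; in:-
Tick 4: [PARSE:P3(v=2,ok=F), VALIDATE:-, TRANSFORM:P2(v=0,ok=F), EMIT:P1(v=0,ok=F)] out:-; in:P3
Tick 5: [PARSE:-, VALIDATE:P3(v=2,ok=F), TRANSFORM:-, EMIT:P2(v=0,ok=F)] out:P1(v=0); in:-
Tick 6: [PARSE:P4(v=20,ok=F), VALIDATE:-, TRANSFORM:P3(v=0,ok=F), EMIT:-] out:P2(v=0); in:P4
Tick 7: [PARSE:P5(v=5,ok=F), VALIDATE:P4(v=20,ok=T), TRANSFORM:-, EMIT:P3(v=0,ok=F)] out:-; in:P5
Tick 8: [PARSE:P6(v=11,ok=F), VALIDATE:P5(v=5,ok=F), TRANSFORM:P4(v=80,ok=T), EMIT:-] out:P3(v=0); in:P6
Tick 9: [PARSE:-, VALIDATE:P6(v=11,ok=F), TRANSFORM:P5(v=0,ok=F), EMIT:P4(v=80,ok=T)] out:-; in:-
Tick 10: [PARSE:-, VALIDATE:-, TRANSFORM:P6(v=0,ok=F), EMIT:P5(v=0,ok=F)] out:P4(v=80); in:-
Tick 11: [PARSE:-, VALIDATE:-, TRANSFORM:-, EMIT:P6(v=0,ok=F)] out:P5(v=0); in:-
Tick 12: [PARSE:-, VALIDATE:-, TRANSFORM:-, EMIT:-] out:P6(v=0); in:-
P4: arrives tick 6, valid=True (id=4, id%4=0), emit tick 10, final value 80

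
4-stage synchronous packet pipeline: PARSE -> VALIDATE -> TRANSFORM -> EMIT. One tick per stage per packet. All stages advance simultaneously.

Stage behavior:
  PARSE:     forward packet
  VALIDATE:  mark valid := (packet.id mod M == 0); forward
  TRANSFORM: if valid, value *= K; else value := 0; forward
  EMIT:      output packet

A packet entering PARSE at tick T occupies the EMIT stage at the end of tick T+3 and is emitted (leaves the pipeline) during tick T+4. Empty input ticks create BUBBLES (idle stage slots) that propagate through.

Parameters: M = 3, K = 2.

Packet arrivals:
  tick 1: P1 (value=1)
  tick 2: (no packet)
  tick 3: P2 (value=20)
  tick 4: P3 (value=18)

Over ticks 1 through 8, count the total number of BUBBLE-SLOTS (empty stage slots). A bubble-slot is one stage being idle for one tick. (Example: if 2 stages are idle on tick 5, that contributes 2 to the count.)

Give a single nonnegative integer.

Answer: 20

Derivation:
Tick 1: [PARSE:P1(v=1,ok=F), VALIDATE:-, TRANSFORM:-, EMIT:-] out:-; bubbles=3
Tick 2: [PARSE:-, VALIDATE:P1(v=1,ok=F), TRANSFORM:-, EMIT:-] out:-; bubbles=3
Tick 3: [PARSE:P2(v=20,ok=F), VALIDATE:-, TRANSFORM:P1(v=0,ok=F), EMIT:-] out:-; bubbles=2
Tick 4: [PARSE:P3(v=18,ok=F), VALIDATE:P2(v=20,ok=F), TRANSFORM:-, EMIT:P1(v=0,ok=F)] out:-; bubbles=1
Tick 5: [PARSE:-, VALIDATE:P3(v=18,ok=T), TRANSFORM:P2(v=0,ok=F), EMIT:-] out:P1(v=0); bubbles=2
Tick 6: [PARSE:-, VALIDATE:-, TRANSFORM:P3(v=36,ok=T), EMIT:P2(v=0,ok=F)] out:-; bubbles=2
Tick 7: [PARSE:-, VALIDATE:-, TRANSFORM:-, EMIT:P3(v=36,ok=T)] out:P2(v=0); bubbles=3
Tick 8: [PARSE:-, VALIDATE:-, TRANSFORM:-, EMIT:-] out:P3(v=36); bubbles=4
Total bubble-slots: 20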